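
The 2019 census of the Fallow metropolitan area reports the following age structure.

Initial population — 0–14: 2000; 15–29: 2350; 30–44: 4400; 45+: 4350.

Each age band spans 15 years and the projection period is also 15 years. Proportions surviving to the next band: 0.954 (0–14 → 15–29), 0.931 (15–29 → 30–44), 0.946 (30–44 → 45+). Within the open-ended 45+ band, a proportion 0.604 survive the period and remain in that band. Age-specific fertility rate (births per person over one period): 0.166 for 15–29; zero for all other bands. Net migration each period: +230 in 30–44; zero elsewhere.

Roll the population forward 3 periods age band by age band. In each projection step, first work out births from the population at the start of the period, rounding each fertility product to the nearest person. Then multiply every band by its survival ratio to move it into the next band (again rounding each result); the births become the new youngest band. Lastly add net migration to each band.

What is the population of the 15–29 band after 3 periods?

Period 1.
Births: 2350 × 0.166 = 390
15–29: 2000 × 0.954 = 1908
30–44: 2350 × 0.931 = 2188
45+: 4400 × 0.946 + 4350 × 0.604 = 4162 + 2627 = 6789
Net migration: 30–44 + 230 → 2418
Population now: 0–14=390, 15–29=1908, 30–44=2418, 45+=6789
Period 2.
Births: 1908 × 0.166 = 317
15–29: 390 × 0.954 = 372
30–44: 1908 × 0.931 = 1776
45+: 2418 × 0.946 + 6789 × 0.604 = 2287 + 4101 = 6388
Net migration: 30–44 + 230 → 2006
Population now: 0–14=317, 15–29=372, 30–44=2006, 45+=6388
Period 3.
Births: 372 × 0.166 = 62
15–29: 317 × 0.954 = 302
30–44: 372 × 0.931 = 346
45+: 2006 × 0.946 + 6388 × 0.604 = 1898 + 3858 = 5756
Net migration: 30–44 + 230 → 576
Population now: 0–14=62, 15–29=302, 30–44=576, 45+=5756

302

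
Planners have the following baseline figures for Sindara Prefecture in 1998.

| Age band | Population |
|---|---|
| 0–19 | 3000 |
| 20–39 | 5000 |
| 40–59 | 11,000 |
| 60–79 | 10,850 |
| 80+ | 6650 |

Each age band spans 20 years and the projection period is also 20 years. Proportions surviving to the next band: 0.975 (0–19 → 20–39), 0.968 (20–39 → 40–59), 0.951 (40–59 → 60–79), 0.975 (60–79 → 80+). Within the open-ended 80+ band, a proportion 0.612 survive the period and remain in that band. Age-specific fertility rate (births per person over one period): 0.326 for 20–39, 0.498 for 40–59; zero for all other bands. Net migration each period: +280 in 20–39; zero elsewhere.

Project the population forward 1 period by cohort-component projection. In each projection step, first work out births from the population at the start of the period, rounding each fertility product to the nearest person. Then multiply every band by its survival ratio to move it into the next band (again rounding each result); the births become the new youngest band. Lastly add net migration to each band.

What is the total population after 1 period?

40263

— Period 1 —
Births: 5000 × 0.326 = 1630, 11000 × 0.498 = 5478 → 7108
20–39: 3000 × 0.975 = 2925
40–59: 5000 × 0.968 = 4840
60–79: 11000 × 0.951 = 10461
80+: 10850 × 0.975 + 6650 × 0.612 = 10579 + 4070 = 14649
Net migration: 20–39 + 280 → 3205
Population now: 0–19=7108, 20–39=3205, 40–59=4840, 60–79=10461, 80+=14649
Total after period 1: 7108 + 3205 + 4840 + 10461 + 14649 = 40263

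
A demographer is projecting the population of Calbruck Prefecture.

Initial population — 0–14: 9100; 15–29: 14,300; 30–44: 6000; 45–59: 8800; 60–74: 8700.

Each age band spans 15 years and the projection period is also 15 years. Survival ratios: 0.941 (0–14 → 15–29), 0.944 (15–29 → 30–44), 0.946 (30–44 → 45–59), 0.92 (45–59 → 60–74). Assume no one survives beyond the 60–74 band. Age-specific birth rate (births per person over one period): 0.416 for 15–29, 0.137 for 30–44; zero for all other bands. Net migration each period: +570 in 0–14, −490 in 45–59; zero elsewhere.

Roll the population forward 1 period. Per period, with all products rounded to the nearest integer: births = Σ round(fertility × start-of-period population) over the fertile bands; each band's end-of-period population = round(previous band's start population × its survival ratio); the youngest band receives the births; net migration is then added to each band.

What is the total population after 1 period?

42685

[period 1]
Births: 14300 × 0.416 = 5949 ; 6000 × 0.137 = 822 → 6771
15–29: 9100 × 0.941 = 8563
30–44: 14300 × 0.944 = 13499
45–59: 6000 × 0.946 = 5676
60–74: 8800 × 0.92 = 8096
Net migration: 0–14 + 570 → 7341; 45–59 − 490 → 5186
End of period: [7341, 8563, 13499, 5186, 8096]
Total after period 1: 7341 + 8563 + 13499 + 5186 + 8096 = 42685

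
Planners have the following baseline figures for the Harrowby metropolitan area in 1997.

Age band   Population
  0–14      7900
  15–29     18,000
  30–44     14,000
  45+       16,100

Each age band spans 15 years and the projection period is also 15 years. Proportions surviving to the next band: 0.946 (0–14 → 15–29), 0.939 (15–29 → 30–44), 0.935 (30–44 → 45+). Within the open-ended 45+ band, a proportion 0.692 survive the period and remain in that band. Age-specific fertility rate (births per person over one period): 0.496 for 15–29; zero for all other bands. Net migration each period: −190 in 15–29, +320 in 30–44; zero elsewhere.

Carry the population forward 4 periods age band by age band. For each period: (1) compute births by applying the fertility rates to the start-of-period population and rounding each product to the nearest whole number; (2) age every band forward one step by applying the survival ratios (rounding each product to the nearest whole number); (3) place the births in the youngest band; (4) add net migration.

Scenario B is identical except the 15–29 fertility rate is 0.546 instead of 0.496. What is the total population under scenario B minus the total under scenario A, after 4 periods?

2250

Period 1.
Births: 18000 × 0.496 = 8928
15–29: 7900 × 0.946 = 7473
30–44: 18000 × 0.939 = 16902
45+: 14000 × 0.935 + 16100 × 0.692 = 13090 + 11141 = 24231
Net migration: 15–29 − 190 → 7283; 30–44 + 320 → 17222
→ [8928, 7283, 17222, 24231]
Period 2.
Births: 7283 × 0.496 = 3612
15–29: 8928 × 0.946 = 8446
30–44: 7283 × 0.939 = 6839
45+: 17222 × 0.935 + 24231 × 0.692 = 16103 + 16768 = 32871
Net migration: 15–29 − 190 → 8256; 30–44 + 320 → 7159
→ [3612, 8256, 7159, 32871]
Period 3.
Births: 8256 × 0.496 = 4095
15–29: 3612 × 0.946 = 3417
30–44: 8256 × 0.939 = 7752
45+: 7159 × 0.935 + 32871 × 0.692 = 6694 + 22747 = 29441
Net migration: 15–29 − 190 → 3227; 30–44 + 320 → 8072
→ [4095, 3227, 8072, 29441]
Period 4.
Births: 3227 × 0.496 = 1601
15–29: 4095 × 0.946 = 3874
30–44: 3227 × 0.939 = 3030
45+: 8072 × 0.935 + 29441 × 0.692 = 7547 + 20373 = 27920
Net migration: 15–29 − 190 → 3684; 30–44 + 320 → 3350
→ [1601, 3684, 3350, 27920]
Scenario A total after 4 periods: 36555
Scenario B projection —
Period 1.
Births: 18000 × 0.546 = 9828
15–29: 7900 × 0.946 = 7473
30–44: 18000 × 0.939 = 16902
45+: 14000 × 0.935 + 16100 × 0.692 = 13090 + 11141 = 24231
Net migration: 15–29 − 190 → 7283; 30–44 + 320 → 17222
→ [9828, 7283, 17222, 24231]
Period 2.
Births: 7283 × 0.546 = 3977
15–29: 9828 × 0.946 = 9297
30–44: 7283 × 0.939 = 6839
45+: 17222 × 0.935 + 24231 × 0.692 = 16103 + 16768 = 32871
Net migration: 15–29 − 190 → 9107; 30–44 + 320 → 7159
→ [3977, 9107, 7159, 32871]
Period 3.
Births: 9107 × 0.546 = 4972
15–29: 3977 × 0.946 = 3762
30–44: 9107 × 0.939 = 8551
45+: 7159 × 0.935 + 32871 × 0.692 = 6694 + 22747 = 29441
Net migration: 15–29 − 190 → 3572; 30–44 + 320 → 8871
→ [4972, 3572, 8871, 29441]
Period 4.
Births: 3572 × 0.546 = 1950
15–29: 4972 × 0.946 = 4704
30–44: 3572 × 0.939 = 3354
45+: 8871 × 0.935 + 29441 × 0.692 = 8294 + 20373 = 28667
Net migration: 15–29 − 190 → 4514; 30–44 + 320 → 3674
→ [1950, 4514, 3674, 28667]
Scenario B total after 4 periods: 38805
Difference B − A = 38805 − 36555 = 2250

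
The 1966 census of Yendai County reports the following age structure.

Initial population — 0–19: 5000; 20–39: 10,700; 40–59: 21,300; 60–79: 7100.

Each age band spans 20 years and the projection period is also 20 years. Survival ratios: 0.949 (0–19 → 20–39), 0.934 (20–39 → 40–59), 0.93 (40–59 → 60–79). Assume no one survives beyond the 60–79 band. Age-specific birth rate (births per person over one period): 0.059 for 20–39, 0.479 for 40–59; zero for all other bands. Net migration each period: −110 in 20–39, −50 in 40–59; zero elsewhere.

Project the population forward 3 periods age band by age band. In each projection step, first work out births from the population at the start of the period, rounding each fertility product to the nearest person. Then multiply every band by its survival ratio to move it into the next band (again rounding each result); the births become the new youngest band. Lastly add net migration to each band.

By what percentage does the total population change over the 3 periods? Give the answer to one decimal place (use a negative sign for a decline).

-53.0

Period 1.
Births: 10700 * 0.059 = 631 ; 21300 * 0.479 = 10203 → total 10834
20–39: 5000 * 0.949 = 4745
40–59: 10700 * 0.934 = 9994
60–79: 21300 * 0.93 = 19809
Net migration: 20–39 − 110 → 4635; 40–59 − 50 → 9944
Giving 10834 / 4635 / 9944 / 19809.
Period 2.
Births: 4635 * 0.059 = 273 ; 9944 * 0.479 = 4763 → total 5036
20–39: 10834 * 0.949 = 10281
40–59: 4635 * 0.934 = 4329
60–79: 9944 * 0.93 = 9248
Net migration: 20–39 − 110 → 10171; 40–59 − 50 → 4279
Giving 5036 / 10171 / 4279 / 9248.
Period 3.
Births: 10171 * 0.059 = 600 ; 4279 * 0.479 = 2050 → total 2650
20–39: 5036 * 0.949 = 4779
40–59: 10171 * 0.934 = 9500
60–79: 4279 * 0.93 = 3979
Net migration: 20–39 − 110 → 4669; 40–59 − 50 → 9450
Giving 2650 / 4669 / 9450 / 3979.
Total: 44100 → 20748; change = -23352; percentage change = -53.0%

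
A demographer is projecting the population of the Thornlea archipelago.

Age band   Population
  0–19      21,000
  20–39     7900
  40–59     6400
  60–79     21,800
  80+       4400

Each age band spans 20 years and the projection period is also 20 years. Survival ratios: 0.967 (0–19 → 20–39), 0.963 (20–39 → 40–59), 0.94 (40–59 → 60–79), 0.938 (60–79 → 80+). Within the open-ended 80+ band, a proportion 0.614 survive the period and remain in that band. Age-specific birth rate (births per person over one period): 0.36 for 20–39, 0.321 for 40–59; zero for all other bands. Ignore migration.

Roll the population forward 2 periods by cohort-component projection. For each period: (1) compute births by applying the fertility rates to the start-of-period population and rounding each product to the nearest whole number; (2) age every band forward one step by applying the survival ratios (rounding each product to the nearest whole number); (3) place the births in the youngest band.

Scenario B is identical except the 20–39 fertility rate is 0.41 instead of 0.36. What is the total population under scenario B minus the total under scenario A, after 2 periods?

[period 1]
Births: 7900 * 0.36 = 2844  |  6400 * 0.321 = 2054 ⇒ total 4898
20–39: 21000 * 0.967 = 20307
40–59: 7900 * 0.963 = 7608
60–79: 6400 * 0.94 = 6016
80+: 21800 * 0.938 + 4400 * 0.614 = 20448 + 2702 = 23150
→ [4898, 20307, 7608, 6016, 23150]
[period 2]
Births: 20307 * 0.36 = 7311  |  7608 * 0.321 = 2442 ⇒ total 9753
20–39: 4898 * 0.967 = 4736
40–59: 20307 * 0.963 = 19556
60–79: 7608 * 0.94 = 7152
80+: 6016 * 0.938 + 23150 * 0.614 = 5643 + 14214 = 19857
→ [9753, 4736, 19556, 7152, 19857]
Scenario A total after 2 periods: 61054
Scenario B projection —
[period 1]
Births: 7900 * 0.41 = 3239  |  6400 * 0.321 = 2054 ⇒ total 5293
20–39: 21000 * 0.967 = 20307
40–59: 7900 * 0.963 = 7608
60–79: 6400 * 0.94 = 6016
80+: 21800 * 0.938 + 4400 * 0.614 = 20448 + 2702 = 23150
→ [5293, 20307, 7608, 6016, 23150]
[period 2]
Births: 20307 * 0.41 = 8326  |  7608 * 0.321 = 2442 ⇒ total 10768
20–39: 5293 * 0.967 = 5118
40–59: 20307 * 0.963 = 19556
60–79: 7608 * 0.94 = 7152
80+: 6016 * 0.938 + 23150 * 0.614 = 5643 + 14214 = 19857
→ [10768, 5118, 19556, 7152, 19857]
Scenario B total after 2 periods: 62451
Difference B − A = 62451 − 61054 = 1397

1397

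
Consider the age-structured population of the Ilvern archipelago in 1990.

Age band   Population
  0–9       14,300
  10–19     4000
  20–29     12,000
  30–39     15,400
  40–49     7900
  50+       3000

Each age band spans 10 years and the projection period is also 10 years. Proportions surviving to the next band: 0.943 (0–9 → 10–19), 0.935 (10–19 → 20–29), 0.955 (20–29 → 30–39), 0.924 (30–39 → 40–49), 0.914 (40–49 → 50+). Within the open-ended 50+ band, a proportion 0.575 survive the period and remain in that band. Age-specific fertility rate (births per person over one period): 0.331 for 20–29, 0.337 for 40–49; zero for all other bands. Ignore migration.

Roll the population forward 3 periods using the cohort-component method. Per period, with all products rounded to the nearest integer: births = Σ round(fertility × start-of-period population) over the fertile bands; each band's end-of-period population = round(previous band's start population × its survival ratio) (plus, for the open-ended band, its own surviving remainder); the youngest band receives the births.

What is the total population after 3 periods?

54736

(Groups numbered youngest = 1 to oldest = 6.)
[period 1]
Births: 12000 × 0.331 = 3972 ; 7900 × 0.337 = 2662 ⇒ total 6634
Group 2: 14300 × 0.943 = 13485
Group 3: 4000 × 0.935 = 3740
Group 4: 12000 × 0.955 = 11460
Group 5: 15400 × 0.924 = 14230
Group 6: 7900 × 0.914 + 3000 × 0.575 = 7221 + 1725 = 8946
Giving 6634 / 13485 / 3740 / 11460 / 14230 / 8946.
[period 2]
Births: 3740 × 0.331 = 1238 ; 14230 × 0.337 = 4796 ⇒ total 6034
Group 2: 6634 × 0.943 = 6256
Group 3: 13485 × 0.935 = 12608
Group 4: 3740 × 0.955 = 3572
Group 5: 11460 × 0.924 = 10589
Group 6: 14230 × 0.914 + 8946 × 0.575 = 13006 + 5144 = 18150
Giving 6034 / 6256 / 12608 / 3572 / 10589 / 18150.
[period 3]
Births: 12608 × 0.331 = 4173 ; 10589 × 0.337 = 3568 ⇒ total 7741
Group 2: 6034 × 0.943 = 5690
Group 3: 6256 × 0.935 = 5849
Group 4: 12608 × 0.955 = 12041
Group 5: 3572 × 0.924 = 3301
Group 6: 10589 × 0.914 + 18150 × 0.575 = 9678 + 10436 = 20114
Giving 7741 / 5690 / 5849 / 12041 / 3301 / 20114.
Total after period 3: 7741 + 5690 + 5849 + 12041 + 3301 + 20114 = 54736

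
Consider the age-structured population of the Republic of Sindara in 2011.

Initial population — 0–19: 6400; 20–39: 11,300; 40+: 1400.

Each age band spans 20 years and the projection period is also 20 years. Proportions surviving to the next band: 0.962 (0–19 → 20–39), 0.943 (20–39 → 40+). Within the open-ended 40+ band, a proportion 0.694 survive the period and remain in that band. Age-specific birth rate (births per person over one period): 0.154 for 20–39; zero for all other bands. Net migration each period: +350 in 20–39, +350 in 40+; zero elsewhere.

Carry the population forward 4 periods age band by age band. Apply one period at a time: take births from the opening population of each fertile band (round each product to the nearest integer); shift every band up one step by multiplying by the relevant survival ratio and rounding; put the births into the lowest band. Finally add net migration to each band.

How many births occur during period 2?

1002

[period 1]
Births: 11300 × 0.154 = 1740
20–39: 6400 × 0.962 = 6157
40+: 11300 × 0.943 + 1400 × 0.694 = 10656 + 972 = 11628
Net migration: 20–39 + 350 → 6507; 40+ + 350 → 11978
Giving 1740 / 6507 / 11978.
[period 2]
Births: 6507 × 0.154 = 1002
20–39: 1740 × 0.962 = 1674
40+: 6507 × 0.943 + 11978 × 0.694 = 6136 + 8313 = 14449
Net migration: 20–39 + 350 → 2024; 40+ + 350 → 14799
Giving 1002 / 2024 / 14799.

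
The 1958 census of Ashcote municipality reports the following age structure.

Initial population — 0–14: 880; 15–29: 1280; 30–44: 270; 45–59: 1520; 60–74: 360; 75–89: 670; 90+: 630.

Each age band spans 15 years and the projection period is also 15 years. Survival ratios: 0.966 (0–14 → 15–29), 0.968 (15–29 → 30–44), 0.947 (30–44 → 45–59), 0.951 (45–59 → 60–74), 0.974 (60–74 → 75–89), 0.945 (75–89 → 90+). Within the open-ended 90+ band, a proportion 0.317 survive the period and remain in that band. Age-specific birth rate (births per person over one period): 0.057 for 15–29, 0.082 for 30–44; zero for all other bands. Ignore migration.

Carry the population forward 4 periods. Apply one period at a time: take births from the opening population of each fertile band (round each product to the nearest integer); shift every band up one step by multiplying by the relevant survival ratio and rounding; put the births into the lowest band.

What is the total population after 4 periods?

(Bands numbered youngest = 1 to oldest = 7.)
[period 1]
Births: 1280 * 0.057 = 73  |  270 * 0.082 = 22 — total 95
Band 2: 880 * 0.966 = 850
Band 3: 1280 * 0.968 = 1239
Band 4: 270 * 0.947 = 256
Band 5: 1520 * 0.951 = 1446
Band 6: 360 * 0.974 = 351
Band 7: 670 * 0.945 + 630 * 0.317 = 633 + 200 = 833
Giving 95 / 850 / 1239 / 256 / 1446 / 351 / 833.
[period 2]
Births: 850 * 0.057 = 48  |  1239 * 0.082 = 102 — total 150
Band 2: 95 * 0.966 = 92
Band 3: 850 * 0.968 = 823
Band 4: 1239 * 0.947 = 1173
Band 5: 256 * 0.951 = 243
Band 6: 1446 * 0.974 = 1408
Band 7: 351 * 0.945 + 833 * 0.317 = 332 + 264 = 596
Giving 150 / 92 / 823 / 1173 / 243 / 1408 / 596.
[period 3]
Births: 92 * 0.057 = 5  |  823 * 0.082 = 67 — total 72
Band 2: 150 * 0.966 = 145
Band 3: 92 * 0.968 = 89
Band 4: 823 * 0.947 = 779
Band 5: 1173 * 0.951 = 1116
Band 6: 243 * 0.974 = 237
Band 7: 1408 * 0.945 + 596 * 0.317 = 1331 + 189 = 1520
Giving 72 / 145 / 89 / 779 / 1116 / 237 / 1520.
[period 4]
Births: 145 * 0.057 = 8  |  89 * 0.082 = 7 — total 15
Band 2: 72 * 0.966 = 70
Band 3: 145 * 0.968 = 140
Band 4: 89 * 0.947 = 84
Band 5: 779 * 0.951 = 741
Band 6: 1116 * 0.974 = 1087
Band 7: 237 * 0.945 + 1520 * 0.317 = 224 + 482 = 706
Giving 15 / 70 / 140 / 84 / 741 / 1087 / 706.
Total after period 4: 15 + 70 + 140 + 84 + 741 + 1087 + 706 = 2843

2843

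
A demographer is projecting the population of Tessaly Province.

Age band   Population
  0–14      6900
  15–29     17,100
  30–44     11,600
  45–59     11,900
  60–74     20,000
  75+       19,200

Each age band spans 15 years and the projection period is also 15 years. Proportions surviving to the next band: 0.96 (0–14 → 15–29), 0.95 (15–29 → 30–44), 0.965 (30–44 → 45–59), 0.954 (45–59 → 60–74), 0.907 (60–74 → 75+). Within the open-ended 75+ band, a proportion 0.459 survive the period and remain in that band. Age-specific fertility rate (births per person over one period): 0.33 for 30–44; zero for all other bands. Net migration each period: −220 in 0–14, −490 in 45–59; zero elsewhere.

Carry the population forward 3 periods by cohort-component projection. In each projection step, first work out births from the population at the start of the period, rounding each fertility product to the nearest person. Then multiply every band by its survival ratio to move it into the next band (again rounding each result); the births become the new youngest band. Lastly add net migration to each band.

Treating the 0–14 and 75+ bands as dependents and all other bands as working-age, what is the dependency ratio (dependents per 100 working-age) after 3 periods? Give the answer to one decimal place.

— Period 1 —
Births: 11600 × 0.33 = 3828
15–29: 6900 × 0.96 = 6624
30–44: 17100 × 0.95 = 16245
45–59: 11600 × 0.965 = 11194
60–74: 11900 × 0.954 = 11353
75+: 20000 × 0.907 + 19200 × 0.459 = 18140 + 8813 = 26953
Net migration: 0–14 − 220 → 3608; 45–59 − 490 → 10704
Population now: 0–14=3608, 15–29=6624, 30–44=16245, 45–59=10704, 60–74=11353, 75+=26953
— Period 2 —
Births: 16245 × 0.33 = 5361
15–29: 3608 × 0.96 = 3464
30–44: 6624 × 0.95 = 6293
45–59: 16245 × 0.965 = 15676
60–74: 10704 × 0.954 = 10212
75+: 11353 × 0.907 + 26953 × 0.459 = 10297 + 12371 = 22668
Net migration: 0–14 − 220 → 5141; 45–59 − 490 → 15186
Population now: 0–14=5141, 15–29=3464, 30–44=6293, 45–59=15186, 60–74=10212, 75+=22668
— Period 3 —
Births: 6293 × 0.33 = 2077
15–29: 5141 × 0.96 = 4935
30–44: 3464 × 0.95 = 3291
45–59: 6293 × 0.965 = 6073
60–74: 15186 × 0.954 = 14487
75+: 10212 × 0.907 + 22668 × 0.459 = 9262 + 10405 = 19667
Net migration: 0–14 − 220 → 1857; 45–59 − 490 → 5583
Population now: 0–14=1857, 15–29=4935, 30–44=3291, 45–59=5583, 60–74=14487, 75+=19667
Dependents (band 0–14 + band 75+) = 1857 + 19667 = 21524; working-age = 28296; ratio = 21524/28296 × 100 = 76.1

76.1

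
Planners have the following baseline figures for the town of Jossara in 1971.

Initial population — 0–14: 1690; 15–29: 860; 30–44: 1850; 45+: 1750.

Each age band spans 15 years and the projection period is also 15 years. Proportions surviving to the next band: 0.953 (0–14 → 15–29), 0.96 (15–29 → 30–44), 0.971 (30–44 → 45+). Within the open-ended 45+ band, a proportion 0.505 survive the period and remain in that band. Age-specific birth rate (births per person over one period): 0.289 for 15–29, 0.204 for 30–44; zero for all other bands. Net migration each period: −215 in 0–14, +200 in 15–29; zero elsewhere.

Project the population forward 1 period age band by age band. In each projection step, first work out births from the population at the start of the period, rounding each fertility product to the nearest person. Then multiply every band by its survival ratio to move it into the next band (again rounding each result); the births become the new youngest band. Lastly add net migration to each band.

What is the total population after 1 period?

Period 1:
Births: 860 * 0.289 = 249  |  1850 * 0.204 = 377 — total 626
15–29: 1690 * 0.953 = 1611
30–44: 860 * 0.96 = 826
45+: 1850 * 0.971 + 1750 * 0.505 = 1796 + 884 = 2680
Net migration: 0–14 − 215 → 411; 15–29 + 200 → 1811
Giving 411 / 1811 / 826 / 2680.
Total after period 1: 411 + 1811 + 826 + 2680 = 5728

5728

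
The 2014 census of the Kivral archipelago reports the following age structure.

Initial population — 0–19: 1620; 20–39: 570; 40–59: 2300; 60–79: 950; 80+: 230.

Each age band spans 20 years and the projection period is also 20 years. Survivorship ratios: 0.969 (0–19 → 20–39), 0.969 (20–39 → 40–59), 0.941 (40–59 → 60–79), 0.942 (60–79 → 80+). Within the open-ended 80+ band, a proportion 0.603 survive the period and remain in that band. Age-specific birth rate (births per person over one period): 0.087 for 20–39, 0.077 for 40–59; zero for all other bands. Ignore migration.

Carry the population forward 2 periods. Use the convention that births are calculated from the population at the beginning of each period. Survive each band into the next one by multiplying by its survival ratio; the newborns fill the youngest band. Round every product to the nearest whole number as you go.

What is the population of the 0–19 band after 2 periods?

Numbering the groups 1..5 from youngest to oldest:
After projecting period 1:
Births: 570 * 0.087 = 50  |  2300 * 0.077 = 177 → 227
Group 2: 1620 * 0.969 = 1570
Group 3: 570 * 0.969 = 552
Group 4: 2300 * 0.941 = 2164
Group 5: 950 * 0.942 + 230 * 0.603 = 895 + 139 = 1034
End of period: [227, 1570, 552, 2164, 1034]
After projecting period 2:
Births: 1570 * 0.087 = 137  |  552 * 0.077 = 43 → 180
Group 2: 227 * 0.969 = 220
Group 3: 1570 * 0.969 = 1521
Group 4: 552 * 0.941 = 519
Group 5: 2164 * 0.942 + 1034 * 0.603 = 2038 + 624 = 2662
End of period: [180, 220, 1521, 519, 2662]

180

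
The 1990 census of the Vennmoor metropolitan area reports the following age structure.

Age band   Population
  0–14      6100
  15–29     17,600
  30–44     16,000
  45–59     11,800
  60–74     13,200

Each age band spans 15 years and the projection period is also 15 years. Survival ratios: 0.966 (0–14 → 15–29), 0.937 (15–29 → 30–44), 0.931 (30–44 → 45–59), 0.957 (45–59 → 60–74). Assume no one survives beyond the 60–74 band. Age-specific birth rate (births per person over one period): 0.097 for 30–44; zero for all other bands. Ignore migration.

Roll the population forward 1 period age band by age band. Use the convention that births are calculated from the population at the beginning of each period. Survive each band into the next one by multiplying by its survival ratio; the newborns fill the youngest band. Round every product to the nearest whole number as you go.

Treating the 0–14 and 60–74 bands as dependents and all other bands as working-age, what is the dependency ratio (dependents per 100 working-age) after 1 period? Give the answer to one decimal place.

34.5

— Period 1 —
Births: 16000 × 0.097 = 1552
15–29: 6100 × 0.966 = 5893
30–44: 17600 × 0.937 = 16491
45–59: 16000 × 0.931 = 14896
60–74: 11800 × 0.957 = 11293
Population now: 0–14=1552, 15–29=5893, 30–44=16491, 45–59=14896, 60–74=11293
Dependents (band 0–14 + band 60–74) = 1552 + 11293 = 12845; working-age = 37280; ratio = 12845/37280 × 100 = 34.5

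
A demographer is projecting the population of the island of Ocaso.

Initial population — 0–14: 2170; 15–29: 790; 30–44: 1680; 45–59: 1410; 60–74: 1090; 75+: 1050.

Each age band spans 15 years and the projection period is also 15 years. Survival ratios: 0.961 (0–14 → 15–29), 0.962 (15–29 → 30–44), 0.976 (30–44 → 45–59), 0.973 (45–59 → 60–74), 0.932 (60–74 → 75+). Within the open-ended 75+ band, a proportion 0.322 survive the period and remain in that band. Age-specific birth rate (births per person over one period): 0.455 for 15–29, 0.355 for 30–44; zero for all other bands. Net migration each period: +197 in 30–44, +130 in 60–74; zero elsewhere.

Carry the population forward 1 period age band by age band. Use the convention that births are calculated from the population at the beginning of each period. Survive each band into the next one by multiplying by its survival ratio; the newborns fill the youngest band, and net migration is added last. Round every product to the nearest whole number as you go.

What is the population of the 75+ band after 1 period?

(Groups numbered youngest = 1 to oldest = 6.)
— Period 1 —
Births: 790 × 0.455 = 359, 1680 × 0.355 = 596 → 955
Group 2: 2170 × 0.961 = 2085
Group 3: 790 × 0.962 = 760
Group 4: 1680 × 0.976 = 1640
Group 5: 1410 × 0.973 = 1372
Group 6: 1090 × 0.932 + 1050 × 0.322 = 1016 + 338 = 1354
Net migration: Group 3 + 197 → 957; Group 5 + 130 → 1502
End of period: [955, 2085, 957, 1640, 1502, 1354]

1354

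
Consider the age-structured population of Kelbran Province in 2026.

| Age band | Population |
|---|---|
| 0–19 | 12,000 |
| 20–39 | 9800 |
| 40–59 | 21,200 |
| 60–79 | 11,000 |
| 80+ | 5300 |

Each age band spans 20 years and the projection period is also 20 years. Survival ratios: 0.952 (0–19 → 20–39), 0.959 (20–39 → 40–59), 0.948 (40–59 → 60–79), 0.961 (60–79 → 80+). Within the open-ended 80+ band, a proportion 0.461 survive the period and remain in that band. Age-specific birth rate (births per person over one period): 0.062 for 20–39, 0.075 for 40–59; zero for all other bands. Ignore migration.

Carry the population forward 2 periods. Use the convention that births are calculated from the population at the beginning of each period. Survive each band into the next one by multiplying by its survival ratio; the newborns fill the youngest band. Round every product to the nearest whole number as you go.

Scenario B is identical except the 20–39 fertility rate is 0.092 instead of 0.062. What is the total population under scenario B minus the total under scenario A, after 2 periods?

— Period 1 —
Births: 9800 * 0.062 = 608 ; 21200 * 0.075 = 1590 → total 2198
20–39: 12000 * 0.952 = 11424
40–59: 9800 * 0.959 = 9398
60–79: 21200 * 0.948 = 20098
80+: 11000 * 0.961 + 5300 * 0.461 = 10571 + 2443 = 13014
Giving 2198 / 11424 / 9398 / 20098 / 13014.
— Period 2 —
Births: 11424 * 0.062 = 708 ; 9398 * 0.075 = 705 → total 1413
20–39: 2198 * 0.952 = 2092
40–59: 11424 * 0.959 = 10956
60–79: 9398 * 0.948 = 8909
80+: 20098 * 0.961 + 13014 * 0.461 = 19314 + 5999 = 25313
Giving 1413 / 2092 / 10956 / 8909 / 25313.
Scenario A total after 2 periods: 48683
Scenario B projection —
— Period 1 —
Births: 9800 * 0.092 = 902 ; 21200 * 0.075 = 1590 → total 2492
20–39: 12000 * 0.952 = 11424
40–59: 9800 * 0.959 = 9398
60–79: 21200 * 0.948 = 20098
80+: 11000 * 0.961 + 5300 * 0.461 = 10571 + 2443 = 13014
Giving 2492 / 11424 / 9398 / 20098 / 13014.
— Period 2 —
Births: 11424 * 0.092 = 1051 ; 9398 * 0.075 = 705 → total 1756
20–39: 2492 * 0.952 = 2372
40–59: 11424 * 0.959 = 10956
60–79: 9398 * 0.948 = 8909
80+: 20098 * 0.961 + 13014 * 0.461 = 19314 + 5999 = 25313
Giving 1756 / 2372 / 10956 / 8909 / 25313.
Scenario B total after 2 periods: 49306
Difference B − A = 49306 − 48683 = 623

623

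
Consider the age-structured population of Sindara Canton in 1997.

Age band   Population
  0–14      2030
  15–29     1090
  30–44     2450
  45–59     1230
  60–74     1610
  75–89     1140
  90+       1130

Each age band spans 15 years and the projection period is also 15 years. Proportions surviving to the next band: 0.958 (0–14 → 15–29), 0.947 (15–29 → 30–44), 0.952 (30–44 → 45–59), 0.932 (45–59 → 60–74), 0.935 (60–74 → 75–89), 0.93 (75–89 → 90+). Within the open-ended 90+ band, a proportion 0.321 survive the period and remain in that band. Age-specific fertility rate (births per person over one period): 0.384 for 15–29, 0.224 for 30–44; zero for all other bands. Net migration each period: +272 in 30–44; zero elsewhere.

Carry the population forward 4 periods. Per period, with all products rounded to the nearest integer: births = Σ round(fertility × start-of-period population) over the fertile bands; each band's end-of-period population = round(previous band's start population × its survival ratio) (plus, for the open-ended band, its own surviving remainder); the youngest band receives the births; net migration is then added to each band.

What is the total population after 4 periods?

(Groups numbered youngest = 1 to oldest = 7.)
— Period 1 —
Births: 1090 * 0.384 = 419, 2450 * 0.224 = 549 ⇒ total 968
Group 2: 2030 * 0.958 = 1945
Group 3: 1090 * 0.947 = 1032
Group 4: 2450 * 0.952 = 2332
Group 5: 1230 * 0.932 = 1146
Group 6: 1610 * 0.935 = 1505
Group 7: 1140 * 0.93 + 1130 * 0.321 = 1060 + 363 = 1423
Net migration: Group 3 + 272 → 1304
Giving 968 / 1945 / 1304 / 2332 / 1146 / 1505 / 1423.
— Period 2 —
Births: 1945 * 0.384 = 747, 1304 * 0.224 = 292 ⇒ total 1039
Group 2: 968 * 0.958 = 927
Group 3: 1945 * 0.947 = 1842
Group 4: 1304 * 0.952 = 1241
Group 5: 2332 * 0.932 = 2173
Group 6: 1146 * 0.935 = 1072
Group 7: 1505 * 0.93 + 1423 * 0.321 = 1400 + 457 = 1857
Net migration: Group 3 + 272 → 2114
Giving 1039 / 927 / 2114 / 1241 / 2173 / 1072 / 1857.
— Period 3 —
Births: 927 * 0.384 = 356, 2114 * 0.224 = 474 ⇒ total 830
Group 2: 1039 * 0.958 = 995
Group 3: 927 * 0.947 = 878
Group 4: 2114 * 0.952 = 2013
Group 5: 1241 * 0.932 = 1157
Group 6: 2173 * 0.935 = 2032
Group 7: 1072 * 0.93 + 1857 * 0.321 = 997 + 596 = 1593
Net migration: Group 3 + 272 → 1150
Giving 830 / 995 / 1150 / 2013 / 1157 / 2032 / 1593.
— Period 4 —
Births: 995 * 0.384 = 382, 1150 * 0.224 = 258 ⇒ total 640
Group 2: 830 * 0.958 = 795
Group 3: 995 * 0.947 = 942
Group 4: 1150 * 0.952 = 1095
Group 5: 2013 * 0.932 = 1876
Group 6: 1157 * 0.935 = 1082
Group 7: 2032 * 0.93 + 1593 * 0.321 = 1890 + 511 = 2401
Net migration: Group 3 + 272 → 1214
Giving 640 / 795 / 1214 / 1095 / 1876 / 1082 / 2401.
Total after period 4: 640 + 795 + 1214 + 1095 + 1876 + 1082 + 2401 = 9103

9103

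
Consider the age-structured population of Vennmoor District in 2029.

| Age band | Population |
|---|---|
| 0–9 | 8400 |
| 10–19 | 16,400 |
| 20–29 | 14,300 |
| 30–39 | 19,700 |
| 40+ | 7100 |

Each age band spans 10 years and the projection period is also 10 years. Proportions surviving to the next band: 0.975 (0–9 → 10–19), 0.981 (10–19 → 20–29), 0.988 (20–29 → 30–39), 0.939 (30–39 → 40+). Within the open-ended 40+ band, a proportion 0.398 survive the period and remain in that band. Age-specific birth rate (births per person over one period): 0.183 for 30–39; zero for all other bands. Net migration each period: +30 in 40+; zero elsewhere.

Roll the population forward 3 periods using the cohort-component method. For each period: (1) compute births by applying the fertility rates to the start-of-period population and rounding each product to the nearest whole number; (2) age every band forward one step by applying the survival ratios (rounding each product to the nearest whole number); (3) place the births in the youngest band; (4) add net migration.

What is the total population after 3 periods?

40444

[period 1]
Births: 19700 × 0.183 = 3605
10–19: 8400 × 0.975 = 8190
20–29: 16400 × 0.981 = 16088
30–39: 14300 × 0.988 = 14128
40+: 19700 × 0.939 + 7100 × 0.398 = 18498 + 2826 = 21324
Net migration: 40+ + 30 → 21354
Population now: 0–9=3605, 10–19=8190, 20–29=16088, 30–39=14128, 40+=21354
[period 2]
Births: 14128 × 0.183 = 2585
10–19: 3605 × 0.975 = 3515
20–29: 8190 × 0.981 = 8034
30–39: 16088 × 0.988 = 15895
40+: 14128 × 0.939 + 21354 × 0.398 = 13266 + 8499 = 21765
Net migration: 40+ + 30 → 21795
Population now: 0–9=2585, 10–19=3515, 20–29=8034, 30–39=15895, 40+=21795
[period 3]
Births: 15895 × 0.183 = 2909
10–19: 2585 × 0.975 = 2520
20–29: 3515 × 0.981 = 3448
30–39: 8034 × 0.988 = 7938
40+: 15895 × 0.939 + 21795 × 0.398 = 14925 + 8674 = 23599
Net migration: 40+ + 30 → 23629
Population now: 0–9=2909, 10–19=2520, 20–29=3448, 30–39=7938, 40+=23629
Total after period 3: 2909 + 2520 + 3448 + 7938 + 23629 = 40444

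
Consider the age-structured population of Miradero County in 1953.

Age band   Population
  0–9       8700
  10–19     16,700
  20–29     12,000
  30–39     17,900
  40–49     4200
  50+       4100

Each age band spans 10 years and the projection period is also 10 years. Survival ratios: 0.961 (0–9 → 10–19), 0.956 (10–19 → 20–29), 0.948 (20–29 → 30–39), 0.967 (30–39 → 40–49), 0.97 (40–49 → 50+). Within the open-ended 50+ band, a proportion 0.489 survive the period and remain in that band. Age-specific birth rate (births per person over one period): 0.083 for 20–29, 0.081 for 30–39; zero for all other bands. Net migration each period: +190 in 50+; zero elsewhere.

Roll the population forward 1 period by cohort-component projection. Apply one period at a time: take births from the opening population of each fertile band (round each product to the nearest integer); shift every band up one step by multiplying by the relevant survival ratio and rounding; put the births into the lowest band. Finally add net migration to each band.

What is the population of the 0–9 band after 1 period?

(Bands numbered youngest = 1 to oldest = 6.)
Period 1.
Births: 12000 * 0.083 = 996  |  17900 * 0.081 = 1450 → total 2446
Band 2: 8700 * 0.961 = 8361
Band 3: 16700 * 0.956 = 15965
Band 4: 12000 * 0.948 = 11376
Band 5: 17900 * 0.967 = 17309
Band 6: 4200 * 0.97 + 4100 * 0.489 = 4074 + 2005 = 6079
Net migration: Band 6 + 190 → 6269
Population now: 0–9=2446, 10–19=8361, 20–29=15965, 30–39=11376, 40–49=17309, 50+=6269

2446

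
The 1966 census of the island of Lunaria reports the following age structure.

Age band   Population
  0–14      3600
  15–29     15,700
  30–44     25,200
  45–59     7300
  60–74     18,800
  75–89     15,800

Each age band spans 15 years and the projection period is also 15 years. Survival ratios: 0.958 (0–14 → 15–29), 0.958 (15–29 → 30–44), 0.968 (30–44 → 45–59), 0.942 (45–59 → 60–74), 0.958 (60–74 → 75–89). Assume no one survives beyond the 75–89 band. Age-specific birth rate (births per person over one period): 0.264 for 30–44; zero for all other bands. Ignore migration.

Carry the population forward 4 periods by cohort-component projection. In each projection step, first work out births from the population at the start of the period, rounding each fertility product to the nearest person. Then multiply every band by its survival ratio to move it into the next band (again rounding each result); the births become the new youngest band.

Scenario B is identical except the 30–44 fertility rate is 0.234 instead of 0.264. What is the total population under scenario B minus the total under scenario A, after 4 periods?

-1526

Call the groups 1 to 6, youngest first.
After projecting period 1:
Births: 25200 × 0.264 = 6653
Group 2: 3600 × 0.958 = 3449
Group 3: 15700 × 0.958 = 15041
Group 4: 25200 × 0.968 = 24394
Group 5: 7300 × 0.942 = 6877
Group 6: 18800 × 0.958 = 18010
Giving 6653 / 3449 / 15041 / 24394 / 6877 / 18010.
After projecting period 2:
Births: 15041 × 0.264 = 3971
Group 2: 6653 × 0.958 = 6374
Group 3: 3449 × 0.958 = 3304
Group 4: 15041 × 0.968 = 14560
Group 5: 24394 × 0.942 = 22979
Group 6: 6877 × 0.958 = 6588
Giving 3971 / 6374 / 3304 / 14560 / 22979 / 6588.
After projecting period 3:
Births: 3304 × 0.264 = 872
Group 2: 3971 × 0.958 = 3804
Group 3: 6374 × 0.958 = 6106
Group 4: 3304 × 0.968 = 3198
Group 5: 14560 × 0.942 = 13716
Group 6: 22979 × 0.958 = 22014
Giving 872 / 3804 / 6106 / 3198 / 13716 / 22014.
After projecting period 4:
Births: 6106 × 0.264 = 1612
Group 2: 872 × 0.958 = 835
Group 3: 3804 × 0.958 = 3644
Group 4: 6106 × 0.968 = 5911
Group 5: 3198 × 0.942 = 3013
Group 6: 13716 × 0.958 = 13140
Giving 1612 / 835 / 3644 / 5911 / 3013 / 13140.
Scenario A total after 4 periods: 28155
Scenario B projection —
After projecting period 1:
Births: 25200 × 0.234 = 5897
Group 2: 3600 × 0.958 = 3449
Group 3: 15700 × 0.958 = 15041
Group 4: 25200 × 0.968 = 24394
Group 5: 7300 × 0.942 = 6877
Group 6: 18800 × 0.958 = 18010
Giving 5897 / 3449 / 15041 / 24394 / 6877 / 18010.
After projecting period 2:
Births: 15041 × 0.234 = 3520
Group 2: 5897 × 0.958 = 5649
Group 3: 3449 × 0.958 = 3304
Group 4: 15041 × 0.968 = 14560
Group 5: 24394 × 0.942 = 22979
Group 6: 6877 × 0.958 = 6588
Giving 3520 / 5649 / 3304 / 14560 / 22979 / 6588.
After projecting period 3:
Births: 3304 × 0.234 = 773
Group 2: 3520 × 0.958 = 3372
Group 3: 5649 × 0.958 = 5412
Group 4: 3304 × 0.968 = 3198
Group 5: 14560 × 0.942 = 13716
Group 6: 22979 × 0.958 = 22014
Giving 773 / 3372 / 5412 / 3198 / 13716 / 22014.
After projecting period 4:
Births: 5412 × 0.234 = 1266
Group 2: 773 × 0.958 = 741
Group 3: 3372 × 0.958 = 3230
Group 4: 5412 × 0.968 = 5239
Group 5: 3198 × 0.942 = 3013
Group 6: 13716 × 0.958 = 13140
Giving 1266 / 741 / 3230 / 5239 / 3013 / 13140.
Scenario B total after 4 periods: 26629
Difference B − A = 26629 − 28155 = -1526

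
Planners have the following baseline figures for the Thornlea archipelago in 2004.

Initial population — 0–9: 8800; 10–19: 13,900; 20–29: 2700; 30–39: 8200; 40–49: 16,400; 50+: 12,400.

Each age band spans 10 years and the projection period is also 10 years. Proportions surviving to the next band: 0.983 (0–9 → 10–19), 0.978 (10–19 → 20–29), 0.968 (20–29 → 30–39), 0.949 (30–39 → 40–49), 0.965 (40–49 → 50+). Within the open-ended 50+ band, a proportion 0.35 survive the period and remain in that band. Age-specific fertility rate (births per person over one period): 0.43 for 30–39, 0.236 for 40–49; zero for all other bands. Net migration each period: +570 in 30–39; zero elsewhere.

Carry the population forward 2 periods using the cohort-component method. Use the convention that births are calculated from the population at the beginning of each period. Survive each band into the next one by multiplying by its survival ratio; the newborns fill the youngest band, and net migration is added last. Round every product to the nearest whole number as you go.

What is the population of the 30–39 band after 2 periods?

13729

(Bands numbered youngest = 1 to oldest = 6.)
After projecting period 1:
Births: 8200 × 0.43 = 3526  |  16400 × 0.236 = 3870 ⇒ total 7396
Band 2: 8800 × 0.983 = 8650
Band 3: 13900 × 0.978 = 13594
Band 4: 2700 × 0.968 = 2614
Band 5: 8200 × 0.949 = 7782
Band 6: 16400 × 0.965 + 12400 × 0.35 = 15826 + 4340 = 20166
Net migration: Band 4 + 570 → 3184
End of period: [7396, 8650, 13594, 3184, 7782, 20166]
After projecting period 2:
Births: 3184 × 0.43 = 1369  |  7782 × 0.236 = 1837 ⇒ total 3206
Band 2: 7396 × 0.983 = 7270
Band 3: 8650 × 0.978 = 8460
Band 4: 13594 × 0.968 = 13159
Band 5: 3184 × 0.949 = 3022
Band 6: 7782 × 0.965 + 20166 × 0.35 = 7510 + 7058 = 14568
Net migration: Band 4 + 570 → 13729
End of period: [3206, 7270, 8460, 13729, 3022, 14568]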